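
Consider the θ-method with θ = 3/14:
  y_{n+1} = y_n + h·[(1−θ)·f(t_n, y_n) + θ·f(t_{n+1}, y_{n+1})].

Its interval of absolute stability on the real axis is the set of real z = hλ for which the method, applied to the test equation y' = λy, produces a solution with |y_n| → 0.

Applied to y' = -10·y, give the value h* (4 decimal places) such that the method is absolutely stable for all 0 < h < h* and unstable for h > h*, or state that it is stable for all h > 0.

On y'=λy, z=hλ:
  y_{n+1} = y_n + z·[11/14·y_n + 3/14·y_{n+1}] ⇒ (1 − 3/14z)y_{n+1} = (1 + 11/14z)y_n
  R(z) = (1 + 11/14z)/(1 − 3/14z).

Boundary: |R(x)|=1, x<0.
x=-0.46: |R|=0.5813
R=−1: 1+11/14x = −1+3/14x ⇒ -4/7x=2 ⇒ x=2/(-4/7)=-3.5000
Confirm numerically:
  x=-3.369: |R|=0.95653 <1
  x=-3.229: |R|=0.90847 <1
  x=-2.741: |R|=0.72677 <1
  x=-1.977: |R|=0.38869 <1
  x=-4.098: |R|=1.18194 >1
  x=-4.049: |R|=1.16797 >1
  x=-3.838: |R|=1.10598 >1
Interval (-3.5000, 0).

(-3.5000,0); λ=-10 ⇒ h* = (7/2)/10 = 0.3500.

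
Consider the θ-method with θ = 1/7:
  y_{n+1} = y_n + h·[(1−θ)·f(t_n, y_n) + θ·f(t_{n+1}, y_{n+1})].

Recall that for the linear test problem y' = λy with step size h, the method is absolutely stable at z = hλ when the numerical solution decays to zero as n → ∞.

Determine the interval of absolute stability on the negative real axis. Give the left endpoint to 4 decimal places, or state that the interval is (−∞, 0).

(-2.8000, 0).

On y'=λy, z=hλ:
  y_{n+1} = y_n + z·[6/7·y_n + 1/7·y_{n+1}] ⇒ (1 − 1/7z)y_{n+1} = (1 + 6/7z)y_n
  Hence R(z) = (1 + 6/7z)/(1 − 1/7z).

Boundary: |R(x)|=1, x<0.
x=-1.8: |R|=0.4318
R=−1: 1+6/7x = −1+1/7x ⇒ -5/7x=2 ⇒ x=2/(-5/7)=-2.8000
Confirm numerically:
  x=-2.089: |R|=0.60887 <1
  x=-2.030: |R|=0.57364 <1
  x=-1.946: |R|=0.52269 <1
  x=-1.625: |R|=0.31884 <1
  x=-3.043: |R|=1.12098 >1
  x=-3.027: |R|=1.11319 >1
  x=-2.940: |R|=1.07042 >1
Interval (-2.8000, 0).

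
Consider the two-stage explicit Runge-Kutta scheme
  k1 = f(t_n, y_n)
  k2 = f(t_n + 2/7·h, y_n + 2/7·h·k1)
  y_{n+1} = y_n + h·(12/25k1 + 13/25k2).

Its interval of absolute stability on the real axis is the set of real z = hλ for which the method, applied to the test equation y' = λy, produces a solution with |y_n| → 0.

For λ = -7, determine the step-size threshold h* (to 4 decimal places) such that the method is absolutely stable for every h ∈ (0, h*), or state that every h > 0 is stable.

Set f=λy, z=hλ:
  k1=λy_n ⇒ h·k1=z·y_n;  k2=λ(1+2/7z)y_n ⇒ h·k2=z(1+2/7z)y_n
  y_{n+1}/y_n = 1 + 12/25z + 13/25z(1+2/7z) = 1 + z + 26/175z²
  ⇒ R(z) = 1 + z + 26/175z².

Find x<0 with |R(x)|<1.
x=-0.49: |R|=0.5457
R=1: x+26/175x²=0 ⇒ x=−175/26=-6.7308; min R=1−1/(4·26/175)=-0.6827>−1
Confirm numerically:
  x=-6.589: |R|=0.86122 <1
  x=-2.996: |R|=0.66242 <1
  x=-2.986: |R|=0.66131 <1
  x=-7.028: |R|=1.31036 >1
  x=-6.820: |R|=1.09041 >1
Interval (-6.7308, 0).

(-6.7308,0); λ=-7 ⇒ h* = (175/26)/7 = 0.9615.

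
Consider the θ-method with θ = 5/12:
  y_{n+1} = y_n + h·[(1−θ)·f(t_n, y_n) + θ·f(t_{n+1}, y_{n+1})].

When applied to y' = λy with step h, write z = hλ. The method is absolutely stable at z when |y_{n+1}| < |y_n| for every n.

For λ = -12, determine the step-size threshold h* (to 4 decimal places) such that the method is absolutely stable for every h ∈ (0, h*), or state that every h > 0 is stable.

Set f=λy, z=hλ:
  y_{n+1} = y_n + z·[7/12·y_n + 5/12·y_{n+1}] ⇒ (1 − 5/12z)y_{n+1} = (1 + 7/12z)y_n
  Hence R(z) = (1 + 7/12z)/(1 − 5/12z).

Boundary: |R(x)|=1, x<0.
x=-1: |R|=0.2941
R=−1: 1+7/12x = −1+5/12x ⇒ -1/6x=2 ⇒ x=2/(-1/6)=-12.0000
Confirm numerically:
  x=-11.719: |R|=0.99204 <1
  x=-8.932: |R|=0.89170 <1
  x=-7.750: |R|=0.83251 <1
  x=-12.460: |R|=1.01238 >1
  x=-12.337: |R|=1.00915 >1
  x=-12.299: |R|=1.00814 >1
Stable set (-12.0000, 0).

(-12.0000,0); λ=-12 ⇒ h* = (12)/12 = 1.0000.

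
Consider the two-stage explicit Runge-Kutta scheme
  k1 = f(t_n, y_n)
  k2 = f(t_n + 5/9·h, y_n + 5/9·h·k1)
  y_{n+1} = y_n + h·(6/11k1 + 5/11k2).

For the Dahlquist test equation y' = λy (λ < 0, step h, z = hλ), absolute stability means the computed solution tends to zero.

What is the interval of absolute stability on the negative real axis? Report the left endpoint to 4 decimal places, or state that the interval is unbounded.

Test eqn y'=λy, z=hλ:
  k1=λy_n ⇒ h·k1=z·y_n;  k2=λ(1+5/9z)y_n ⇒ h·k2=z(1+5/9z)y_n
  y_{n+1}/y_n = 1 + 6/11z + 5/11z(1+5/9z) = 1 + z + 25/99z²
  Hence R(z) = 1 + z + 25/99z².

Boundary: |R(x)|=1, x<0.
x=-0.8: |R|=0.3616
R=1: x+25/99x²=0 ⇒ x=−99/25=-3.9600; min R=1−1/(4·25/99)=0.0100>−1
Confirm numerically:
  x=-3.835: |R|=0.87895 <1
  x=-3.663: |R|=0.72528 <1
  x=-3.078: |R|=0.31445 <1
  x=-2.146: |R|=0.01696 <1
  x=-4.279: |R|=1.34470 >1
  x=-4.156: |R|=1.20570 >1
  x=-4.136: |R|=1.18382 >1
Interval (-3.9600, 0).

z∈(-3.9600,0).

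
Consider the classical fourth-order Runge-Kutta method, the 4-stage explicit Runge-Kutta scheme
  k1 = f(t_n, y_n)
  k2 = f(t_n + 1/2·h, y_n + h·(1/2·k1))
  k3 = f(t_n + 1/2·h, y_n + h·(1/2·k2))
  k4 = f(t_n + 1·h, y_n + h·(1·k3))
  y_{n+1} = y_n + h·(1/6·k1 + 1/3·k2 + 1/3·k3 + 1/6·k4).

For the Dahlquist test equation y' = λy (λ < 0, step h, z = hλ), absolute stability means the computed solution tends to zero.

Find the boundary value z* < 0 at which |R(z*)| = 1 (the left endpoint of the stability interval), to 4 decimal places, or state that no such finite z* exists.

z* = -2.7853.

With y'=λy (z=hλ):
  order 4, 4-stage ⇒ R(z)=1+z+z^2/2+z^3/6+z^4/24
  (e.g. R(-1.45)=0.27733, |R|=0.27733)

Boundary: |R(x)|=1, x<0.
x=-1.45: |R|=0.2773
|R(-3.13)|=1.6569 |R(-3.02)|=1.4155 |R(-0.92)|=0.4033
Bisect:
  x_lo=-3.2853 |R|=2.0555  x_hi=-0.1591 |R|=0.8529
  mid=-1.72222 |R|=0.27600 →hi
  mid=-2.50378 |R|=0.65215 →hi
  mid=-2.89455 |R|=1.17762 →lo
  mid=-2.69917 |R|=0.87772 →hi
  mid=-2.79686 |R|=1.01758 →lo
  mid=-2.74801 |R|=0.94523 →hi
  mid=-2.77244 |R|=0.98079 →hi
  mid=-2.78465 |R|=0.99903 →hi
  mid=-2.79075 |R|=1.00826 →lo
  ...
  [-2.78541,-2.78522] ⇒ x*=-2.7853
So |R|<1 on (-2.7853, 0).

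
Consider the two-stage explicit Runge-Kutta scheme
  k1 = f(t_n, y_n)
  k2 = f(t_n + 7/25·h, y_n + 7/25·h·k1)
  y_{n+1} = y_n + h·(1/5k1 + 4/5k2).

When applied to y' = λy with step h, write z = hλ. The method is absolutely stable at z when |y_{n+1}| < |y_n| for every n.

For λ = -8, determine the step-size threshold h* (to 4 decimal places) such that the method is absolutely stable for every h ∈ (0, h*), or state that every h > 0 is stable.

(-4.4643,0); λ=-8 ⇒ h* = (125/28)/8 = 0.5580.

On y'=λy, z=hλ:
  k1=λy_n ⇒ h·k1=z·y_n;  k2=λ(1+7/25z)y_n ⇒ h·k2=z(1+7/25z)y_n
  y_{n+1}/y_n = 1 + 1/5z + 4/5z(1+7/25z) = 1 + z + 28/125z²
  so R(z) = 1 + z + 28/125z².

Boundary: |R(x)|=1, x<0.
x=-1.45: |R|=0.0210
R=1: x+28/125x²=0 ⇒ x=−125/28=-4.4643; min R=1−1/(4·28/125)=-0.1161>−1
Confirm numerically:
  x=-4.081: |R|=0.64962 <1
  x=-4.063: |R|=0.63479 <1
  x=-3.542: |R|=0.26825 <1
  x=-2.560: |R|=0.09199 <1
  x=-4.800: |R|=1.36096 >1
  x=-4.760: |R|=1.31530 >1
So |R|<1 on (-4.4643, 0).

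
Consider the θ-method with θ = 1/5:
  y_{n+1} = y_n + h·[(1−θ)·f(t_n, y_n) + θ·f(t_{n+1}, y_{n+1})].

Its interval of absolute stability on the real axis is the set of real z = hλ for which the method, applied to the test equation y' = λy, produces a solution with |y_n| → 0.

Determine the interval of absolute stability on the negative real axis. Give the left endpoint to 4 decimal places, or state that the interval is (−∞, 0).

Set f=λy, z=hλ:
  y_{n+1} = y_n + z·[4/5·y_n + 1/5·y_{n+1}] ⇒ (1 − 1/5z)y_{n+1} = (1 + 4/5z)y_n
  R(z) = (1 + 4/5z)/(1 − 1/5z).

Solve |R(x)|<1 on ℝ⁻.
x=-0.51: |R|=0.5372
R=−1: 1+4/5x = −1+1/5x ⇒ -3/5x=2 ⇒ x=2/(-3/5)=-3.3333
Confirm numerically:
  x=-2.789: |R|=0.79035 <1
  x=-2.645: |R|=0.72989 <1
  x=-2.582: |R|=0.70272 <1
  x=-1.506: |R|=0.15739 <1
  x=-3.422: |R|=1.03158 >1
  x=-3.393: |R|=1.02133 >1
Stable set (-3.3333, 0).

z∈(-3.3333,0).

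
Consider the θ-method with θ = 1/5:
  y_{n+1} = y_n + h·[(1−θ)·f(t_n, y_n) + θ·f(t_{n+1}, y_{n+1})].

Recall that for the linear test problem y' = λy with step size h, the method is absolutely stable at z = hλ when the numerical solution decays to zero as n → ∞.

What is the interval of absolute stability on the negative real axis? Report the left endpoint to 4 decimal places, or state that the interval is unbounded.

On y'=λy, z=hλ:
  y_{n+1} = y_n + z·[4/5·y_n + 1/5·y_{n+1}] ⇒ (1 − 1/5z)y_{n+1} = (1 + 4/5z)y_n
  Hence R(z) = (1 + 4/5z)/(1 − 1/5z).

Solve |R(x)|<1 on ℝ⁻.
x=-1.16: |R|=0.0584
R=−1: 1+4/5x = −1+1/5x ⇒ -3/5x=2 ⇒ x=2/(-3/5)=-3.3333
Confirm numerically:
  x=-2.777: |R|=0.78539 <1
  x=-2.607: |R|=0.71355 <1
  x=-1.542: |R|=0.17854 <1
  x=-3.639: |R|=1.10615 >1
  x=-3.617: |R|=1.09876 >1
Interval (-3.3333, 0).

z∈(-3.3333,0).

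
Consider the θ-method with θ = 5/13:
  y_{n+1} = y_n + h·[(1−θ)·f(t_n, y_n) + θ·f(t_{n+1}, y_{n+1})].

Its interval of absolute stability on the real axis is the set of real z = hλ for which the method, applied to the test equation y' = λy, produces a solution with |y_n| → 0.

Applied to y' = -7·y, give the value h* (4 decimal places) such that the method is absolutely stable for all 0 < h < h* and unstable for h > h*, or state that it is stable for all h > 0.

Set f=λy, z=hλ:
  y_{n+1} = y_n + z·[8/13·y_n + 5/13·y_{n+1}] ⇒ (1 − 5/13z)y_{n+1} = (1 + 8/13z)y_n
  Hence R(z) = (1 + 8/13z)/(1 − 5/13z).

Need |R(x)|<1, x<0.
x=-1.15: |R|=0.2027
R=−1: 1+8/13x = −1+5/13x ⇒ -3/13x=2 ⇒ x=2/(-3/13)=-8.6667
Confirm numerically:
  x=-6.646: |R|=0.86887 <1
  x=-6.450: |R|=0.85304 <1
  x=-3.688: |R|=0.52494 <1
  x=-9.230: |R|=1.02857 >1
  x=-9.188: |R|=1.02654 >1
  x=-9.133: |R|=1.02385 >1
So |R|<1 on (-8.6667, 0).

(-8.6667,0); λ=-7 ⇒ h* = (26/3)/7 = 1.2381.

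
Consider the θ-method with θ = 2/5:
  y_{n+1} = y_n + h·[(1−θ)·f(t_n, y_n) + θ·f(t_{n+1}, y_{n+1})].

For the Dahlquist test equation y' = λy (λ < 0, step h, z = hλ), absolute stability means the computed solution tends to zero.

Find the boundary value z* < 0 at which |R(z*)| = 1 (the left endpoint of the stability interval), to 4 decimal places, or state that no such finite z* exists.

With y'=λy (z=hλ):
  y_{n+1} = y_n + z·[3/5·y_n + 2/5·y_{n+1}] ⇒ (1 − 2/5z)y_{n+1} = (1 + 3/5z)y_n
  ⇒ R(z) = (1 + 3/5z)/(1 − 2/5z).

Find x<0 with |R(x)|<1.
x=-0.37: |R|=0.6777
R=−1: 1+3/5x = −1+2/5x ⇒ -1/5x=2 ⇒ x=2/(-1/5)=-10.0000
Confirm numerically:
  x=-8.674: |R|=0.94067 <1
  x=-8.503: |R|=0.93197 <1
  x=-7.509: |R|=0.87556 <1
  x=-5.411: |R|=0.70996 <1
  x=-10.581: |R|=1.02221 >1
  x=-10.049: |R|=1.00195 >1
So |R|<1 on (-10.0000, 0).

left endpoint -10.0000.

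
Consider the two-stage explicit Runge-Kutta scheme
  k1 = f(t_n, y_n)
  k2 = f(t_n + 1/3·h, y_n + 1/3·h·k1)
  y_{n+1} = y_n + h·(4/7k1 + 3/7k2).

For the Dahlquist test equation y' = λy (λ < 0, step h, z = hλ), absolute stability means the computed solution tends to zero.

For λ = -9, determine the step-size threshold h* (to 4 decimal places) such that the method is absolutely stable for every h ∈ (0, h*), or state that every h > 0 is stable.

(-7.0000,0); λ=-9 ⇒ h* = (7)/9 = 0.7778.

On y'=λy, z=hλ:
  k1=λy_n ⇒ h·k1=z·y_n;  k2=λ(1+1/3z)y_n ⇒ h·k2=z(1+1/3z)y_n
  y_{n+1}/y_n = 1 + 4/7z + 3/7z(1+1/3z) = 1 + z + 1/7z²
  so R(z) = 1 + z + 1/7z².

Solve |R(x)|<1 on ℝ⁻.
x=-0.6: |R|=0.4514
R=1: x+1/7x²=0 ⇒ x=−7=-7.0000; min R=1−1/(4·1/7)=-0.7500>−1
Confirm numerically:
  x=-4.965: |R|=0.44340 <1
  x=-4.738: |R|=0.53105 <1
  x=-4.502: |R|=0.60657 <1
  x=-3.533: |R|=0.74984 <1
  x=-7.465: |R|=1.49589 >1
  x=-7.129: |R|=1.13138 >1
  x=-7.128: |R|=1.13034 >1
So |R|<1 on (-7.0000, 0).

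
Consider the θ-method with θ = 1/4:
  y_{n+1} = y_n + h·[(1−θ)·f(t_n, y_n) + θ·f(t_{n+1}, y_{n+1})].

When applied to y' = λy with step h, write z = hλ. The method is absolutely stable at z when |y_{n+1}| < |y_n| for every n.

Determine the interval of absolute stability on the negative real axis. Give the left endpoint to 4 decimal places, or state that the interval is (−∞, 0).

Test eqn y'=λy, z=hλ:
  y_{n+1} = y_n + z·[3/4·y_n + 1/4·y_{n+1}] ⇒ (1 − 1/4z)y_{n+1} = (1 + 3/4z)y_n
  Hence R(z) = (1 + 3/4z)/(1 − 1/4z).

Solve |R(x)|<1 on ℝ⁻.
x=-0.81: |R|=0.3264
R=−1: 1+3/4x = −1+1/4x ⇒ -1/2x=2 ⇒ x=2/(-1/2)=-4.0000
Confirm numerically:
  x=-2.786: |R|=0.64220 <1
  x=-2.573: |R|=0.56580 <1
  x=-2.023: |R|=0.34352 <1
  x=-1.853: |R|=0.26636 <1
  x=-4.565: |R|=1.13193 >1
  x=-4.257: |R|=1.06225 >1
  x=-4.103: |R|=1.02542 >1
Stable set (-4.0000, 0).

(-4.0000, 0).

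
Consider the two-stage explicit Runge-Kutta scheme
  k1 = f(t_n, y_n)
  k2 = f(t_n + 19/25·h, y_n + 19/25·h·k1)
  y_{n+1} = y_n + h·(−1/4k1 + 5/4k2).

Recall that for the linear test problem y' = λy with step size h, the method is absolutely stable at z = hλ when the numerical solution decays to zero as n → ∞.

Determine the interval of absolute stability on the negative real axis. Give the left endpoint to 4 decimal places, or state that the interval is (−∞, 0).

(-1.0526, 0).

Set f=λy, z=hλ:
  k1=λy_n ⇒ h·k1=z·y_n;  k2=λ(1+19/25z)y_n ⇒ h·k2=z(1+19/25z)y_n
  y_{n+1}/y_n = 1 − 1/4z + 5/4z(1+19/25z) = 1 + z + 19/20z²
  Hence R(z) = 1 + z + 19/20z².

Need |R(x)|<1, x<0.
x=-1: |R|=0.9500
R=1: x+19/20x²=0 ⇒ x=−20/19=-1.0526; min R=1−1/(4·19/20)=0.7368>−1
Confirm numerically:
  x=-0.971: |R|=0.92470 <1
  x=-0.807: |R|=0.81169 <1
  x=-0.691: |R|=0.76261 <1
  x=-1.613: |R|=1.85868 >1
  x=-1.417: |R|=1.49049 >1
So |R|<1 on (-1.0526, 0).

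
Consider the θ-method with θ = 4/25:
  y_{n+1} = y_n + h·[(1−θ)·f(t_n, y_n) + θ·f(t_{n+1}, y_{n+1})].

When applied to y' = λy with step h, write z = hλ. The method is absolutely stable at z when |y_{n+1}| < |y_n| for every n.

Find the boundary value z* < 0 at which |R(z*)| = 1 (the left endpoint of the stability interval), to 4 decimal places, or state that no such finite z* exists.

z* = -2.9412.

Set f=λy, z=hλ:
  y_{n+1} = y_n + z·[21/25·y_n + 4/25·y_{n+1}] ⇒ (1 − 4/25z)y_{n+1} = (1 + 21/25z)y_n
  Hence R(z) = (1 + 21/25z)/(1 − 4/25z).

Find x<0 with |R(x)|<1.
x=-1.66: |R|=0.3116
R=−1: 1+21/25x = −1+4/25x ⇒ -17/25x=2 ⇒ x=2/(-17/25)=-2.9412
Confirm numerically:
  x=-2.168: |R|=0.60965 <1
  x=-1.934: |R|=0.47697 <1
  x=-1.732: |R|=0.35618 <1
  x=-1.567: |R|=0.25288 <1
  x=-3.052: |R|=1.05063 >1
  x=-3.042: |R|=1.04611 >1
  x=-2.965: |R|=1.01099 >1
Interval (-2.9412, 0).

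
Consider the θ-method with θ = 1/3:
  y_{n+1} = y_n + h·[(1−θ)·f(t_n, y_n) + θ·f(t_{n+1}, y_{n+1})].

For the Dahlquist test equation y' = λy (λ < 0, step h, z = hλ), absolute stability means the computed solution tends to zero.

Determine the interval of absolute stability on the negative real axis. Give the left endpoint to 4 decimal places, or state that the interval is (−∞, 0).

(-6.0000, 0).

With y'=λy (z=hλ):
  y_{n+1} = y_n + z·[2/3·y_n + 1/3·y_{n+1}] ⇒ (1 − 1/3z)y_{n+1} = (1 + 2/3z)y_n
  R(z) = (1 + 2/3z)/(1 − 1/3z).

Solve |R(x)|<1 on ℝ⁻.
x=-1.2: |R|=0.1429
R=−1: 1+2/3x = −1+1/3x ⇒ -1/3x=2 ⇒ x=2/(-1/3)=-6.0000
Confirm numerically:
  x=-5.980: |R|=0.99777 <1
  x=-5.841: |R|=0.98202 <1
  x=-4.039: |R|=0.72141 <1
  x=-3.972: |R|=0.70912 <1
  x=-6.375: |R|=1.04000 >1
  x=-6.187: |R|=1.02035 >1
Interval (-6.0000, 0).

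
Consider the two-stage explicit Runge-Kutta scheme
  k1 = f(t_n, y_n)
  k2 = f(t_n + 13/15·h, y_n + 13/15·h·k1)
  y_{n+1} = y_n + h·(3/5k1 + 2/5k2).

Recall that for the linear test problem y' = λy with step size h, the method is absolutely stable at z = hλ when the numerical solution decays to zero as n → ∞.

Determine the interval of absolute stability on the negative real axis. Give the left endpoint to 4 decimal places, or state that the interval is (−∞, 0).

On y'=λy, z=hλ:
  k1=λy_n ⇒ h·k1=z·y_n;  k2=λ(1+13/15z)y_n ⇒ h·k2=z(1+13/15z)y_n
  y_{n+1}/y_n = 1 + 3/5z + 2/5z(1+13/15z) = 1 + z + 26/75z²
  R(z) = 1 + z + 26/75z².

Find x<0 with |R(x)|<1.
x=-0.52: |R|=0.5737
R=1: x+26/75x²=0 ⇒ x=−75/26=-2.8846; min R=1−1/(4·26/75)=0.2788>−1
Confirm numerically:
  x=-2.476: |R|=0.64927 <1
  x=-2.362: |R|=0.57207 <1
  x=-2.103: |R|=0.43017 <1
  x=-1.452: |R|=0.27888 <1
  x=-3.459: |R|=1.68876 >1
  x=-3.404: |R|=1.61290 >1
Interval (-2.8846, 0).

z∈(-2.8846,0).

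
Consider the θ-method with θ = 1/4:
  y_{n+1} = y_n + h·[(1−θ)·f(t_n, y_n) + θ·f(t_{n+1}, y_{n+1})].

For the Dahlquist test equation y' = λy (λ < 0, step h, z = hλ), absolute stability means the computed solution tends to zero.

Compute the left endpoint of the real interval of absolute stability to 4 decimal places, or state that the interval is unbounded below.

With y'=λy (z=hλ):
  y_{n+1} = y_n + z·[3/4·y_n + 1/4·y_{n+1}] ⇒ (1 − 1/4z)y_{n+1} = (1 + 3/4z)y_n
  so R(z) = (1 + 3/4z)/(1 − 1/4z).

Solve |R(x)|<1 on ℝ⁻.
x=-0.55: |R|=0.5165
R=−1: 1+3/4x = −1+1/4x ⇒ -1/2x=2 ⇒ x=2/(-1/2)=-4.0000
Confirm numerically:
  x=-2.768: |R|=0.63593 <1
  x=-2.632: |R|=0.58745 <1
  x=-2.310: |R|=0.46434 <1
  x=-4.373: |R|=1.08910 >1
  x=-4.083: |R|=1.02054 >1
So |R|<1 on (-4.0000, 0).

z* = -4.0000.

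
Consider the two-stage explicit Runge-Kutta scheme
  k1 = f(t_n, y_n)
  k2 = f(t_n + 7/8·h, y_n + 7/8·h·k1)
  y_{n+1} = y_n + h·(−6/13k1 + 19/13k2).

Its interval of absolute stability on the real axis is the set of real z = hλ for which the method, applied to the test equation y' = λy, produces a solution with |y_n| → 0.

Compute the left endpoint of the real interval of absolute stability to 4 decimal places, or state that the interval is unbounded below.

left endpoint -0.7820.

With y'=λy (z=hλ):
  k1=λy_n ⇒ h·k1=z·y_n;  k2=λ(1+7/8z)y_n ⇒ h·k2=z(1+7/8z)y_n
  y_{n+1}/y_n = 1 − 6/13z + 19/13z(1+7/8z) = 1 + z + 133/104z²
  ⇒ R(z) = 1 + z + 133/104z².

Boundary: |R(x)|=1, x<0.
x=-1.03: |R|=1.3267
R=1: x+133/104x²=0 ⇒ x=−104/133=-0.7820; min R=1−1/(4·133/104)=0.8045>−1
Confirm numerically:
  x=-0.744: |R|=0.96389 <1
  x=-0.698: |R|=0.92506 <1
  x=-0.587: |R|=0.85365 <1
  x=-0.420: |R|=0.80559 <1
  x=-1.243: |R|=1.73288 >1
  x=-1.143: |R|=1.52775 >1
Stable set (-0.7820, 0).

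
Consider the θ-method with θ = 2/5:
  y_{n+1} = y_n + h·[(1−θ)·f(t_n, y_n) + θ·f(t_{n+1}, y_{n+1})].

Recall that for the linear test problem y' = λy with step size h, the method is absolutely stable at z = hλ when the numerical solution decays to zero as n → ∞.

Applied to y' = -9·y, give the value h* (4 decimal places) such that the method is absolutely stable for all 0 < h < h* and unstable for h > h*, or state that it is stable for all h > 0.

(-10.0000,0); λ=-9 ⇒ h* = (10)/9 = 1.1111.

On y'=λy, z=hλ:
  y_{n+1} = y_n + z·[3/5·y_n + 2/5·y_{n+1}] ⇒ (1 − 2/5z)y_{n+1} = (1 + 3/5z)y_n
  R(z) = (1 + 3/5z)/(1 − 2/5z).

Solve |R(x)|<1 on ℝ⁻.
x=-1.1: |R|=0.2361
R=−1: 1+3/5x = −1+2/5x ⇒ -1/5x=2 ⇒ x=2/(-1/5)=-10.0000
Confirm numerically:
  x=-8.289: |R|=0.92071 <1
  x=-8.250: |R|=0.91860 <1
  x=-7.248: |R|=0.85884 <1
  x=-10.505: |R|=1.01942 >1
  x=-10.131: |R|=1.00519 >1
Interval (-10.0000, 0).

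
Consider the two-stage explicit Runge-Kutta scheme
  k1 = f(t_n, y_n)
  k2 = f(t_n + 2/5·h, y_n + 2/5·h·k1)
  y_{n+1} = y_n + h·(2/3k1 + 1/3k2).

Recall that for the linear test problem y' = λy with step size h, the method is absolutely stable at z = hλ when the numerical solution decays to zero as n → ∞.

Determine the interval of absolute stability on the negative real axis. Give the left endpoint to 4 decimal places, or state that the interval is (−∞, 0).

On y'=λy, z=hλ:
  k1=λy_n ⇒ h·k1=z·y_n;  k2=λ(1+2/5z)y_n ⇒ h·k2=z(1+2/5z)y_n
  y_{n+1}/y_n = 1 + 2/3z + 1/3z(1+2/5z) = 1 + z + 2/15z²
  ⇒ R(z) = 1 + z + 2/15z².

Boundary: |R(x)|=1, x<0.
x=-1.3: |R|=0.0747
R=1: x+2/15x²=0 ⇒ x=−15/2=-7.5000; min R=1−1/(4·2/15)=-0.8750>−1
Confirm numerically:
  x=-7.321: |R|=0.82527 <1
  x=-7.313: |R|=0.81766 <1
  x=-3.548: |R|=0.86956 <1
  x=-7.835: |R|=1.34996 >1
  x=-7.701: |R|=1.20639 >1
  x=-7.568: |R|=1.06862 >1
Interval (-7.5000, 0).

z∈(-7.5000,0).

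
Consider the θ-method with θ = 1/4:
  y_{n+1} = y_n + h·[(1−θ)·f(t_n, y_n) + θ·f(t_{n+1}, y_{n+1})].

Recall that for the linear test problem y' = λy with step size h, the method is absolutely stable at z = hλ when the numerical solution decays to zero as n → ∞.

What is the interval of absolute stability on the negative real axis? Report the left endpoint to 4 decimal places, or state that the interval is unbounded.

Set f=λy, z=hλ:
  y_{n+1} = y_n + z·[3/4·y_n + 1/4·y_{n+1}] ⇒ (1 − 1/4z)y_{n+1} = (1 + 3/4z)y_n
  R(z) = (1 + 3/4z)/(1 − 1/4z).

Need |R(x)|<1, x<0.
x=-0.79: |R|=0.3403
R=−1: 1+3/4x = −1+1/4x ⇒ -1/2x=2 ⇒ x=2/(-1/2)=-4.0000
Confirm numerically:
  x=-3.851: |R|=0.96204 <1
  x=-3.627: |R|=0.90219 <1
  x=-3.064: |R|=0.73499 <1
  x=-2.483: |R|=0.53201 <1
  x=-4.549: |R|=1.12844 >1
  x=-4.534: |R|=1.12515 >1
  x=-4.454: |R|=1.10740 >1
Interval (-4.0000, 0).

(-4.0000, 0).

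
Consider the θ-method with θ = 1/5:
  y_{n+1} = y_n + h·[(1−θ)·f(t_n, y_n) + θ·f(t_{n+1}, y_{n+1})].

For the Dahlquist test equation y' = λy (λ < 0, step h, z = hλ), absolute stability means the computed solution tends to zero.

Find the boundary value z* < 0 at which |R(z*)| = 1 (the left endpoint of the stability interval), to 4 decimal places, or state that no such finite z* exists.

left endpoint -3.3333.

Set f=λy, z=hλ:
  y_{n+1} = y_n + z·[4/5·y_n + 1/5·y_{n+1}] ⇒ (1 − 1/5z)y_{n+1} = (1 + 4/5z)y_n
  R(z) = (1 + 4/5z)/(1 − 1/5z).

Solve |R(x)|<1 on ℝ⁻.
x=-1.06: |R|=0.1254
R=−1: 1+4/5x = −1+1/5x ⇒ -3/5x=2 ⇒ x=2/(-3/5)=-3.3333
Confirm numerically:
  x=-3.238: |R|=0.96528 <1
  x=-3.184: |R|=0.94526 <1
  x=-1.814: |R|=0.33108 <1
  x=-1.557: |R|=0.18728 <1
  x=-3.778: |R|=1.15197 >1
  x=-3.680: |R|=1.11982 >1
Stable set (-3.3333, 0).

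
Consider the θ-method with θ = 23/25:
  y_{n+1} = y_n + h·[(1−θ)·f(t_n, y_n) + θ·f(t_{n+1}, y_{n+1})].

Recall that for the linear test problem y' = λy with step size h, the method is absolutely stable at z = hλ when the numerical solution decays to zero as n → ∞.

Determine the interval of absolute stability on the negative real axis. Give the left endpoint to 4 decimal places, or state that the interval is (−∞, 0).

(−∞, 0) — no finite endpoint.

With y'=λy (z=hλ):
  y_{n+1} = y_n + z·[2/25·y_n + 23/25·y_{n+1}] ⇒ (1 − 23/25z)y_{n+1} = (1 + 2/25z)y_n
  so R(z) = (1 + 2/25z)/(1 − 23/25z).

Find x<0 with |R(x)|<1.
x=-1.55: |R|=0.3611
x=-2: |R|=0.2958
x=-10: |R|=0.0196
x=-100: |R|=0.0753
θ=23/25≥1/2 ⇒ |1+2/25x|<|1−23/25x| ∀x<0 ⇒ unbounded interval.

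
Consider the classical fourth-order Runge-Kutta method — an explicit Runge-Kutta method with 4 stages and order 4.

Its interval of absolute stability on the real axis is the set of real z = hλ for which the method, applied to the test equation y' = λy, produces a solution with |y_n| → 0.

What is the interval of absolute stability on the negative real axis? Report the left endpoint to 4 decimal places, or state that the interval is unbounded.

z∈(-2.7853,0).

Set f=λy, z=hλ:
  order 4, 4-stage ⇒ R(z)=1+z+z^2/2+z^3/6+z^4/24
  (e.g. R(-0.6)=0.54940, |R|=0.54940)

Boundary: |R(x)|=1, x<0.
x=-0.6: |R|=0.5494
|R(-2.11)|=0.3763 |R(-1.91)|=0.3073 |R(-1.86)|=0.2960
Bisect:
  x_lo=-3.6183 |R|=3.1742  x_hi=-0.2450 |R|=0.7827
  mid=-1.93163 |R|=0.31283 →hi
  mid=-2.77494 |R|=0.98451 →hi
  mid=-3.19660 |R|=1.81910 →lo
  mid=-2.98577 |R|=1.34679 →lo
  mid=-2.88036 |R|=1.15304 →lo
  mid=-2.82765 |R|=1.06576 →lo
  mid=-2.80130 |R|=1.02440 →lo
  ...
  [-2.78544,-2.78524] ⇒ x*=-2.7853
So |R|<1 on (-2.7853, 0).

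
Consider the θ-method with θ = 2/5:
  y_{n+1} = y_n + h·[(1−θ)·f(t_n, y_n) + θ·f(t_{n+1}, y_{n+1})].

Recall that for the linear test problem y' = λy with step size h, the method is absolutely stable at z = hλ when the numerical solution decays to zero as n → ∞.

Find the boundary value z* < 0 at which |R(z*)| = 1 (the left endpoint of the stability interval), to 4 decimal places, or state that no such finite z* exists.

z* = -10.0000.

Set f=λy, z=hλ:
  y_{n+1} = y_n + z·[3/5·y_n + 2/5·y_{n+1}] ⇒ (1 − 2/5z)y_{n+1} = (1 + 3/5z)y_n
  Hence R(z) = (1 + 3/5z)/(1 − 2/5z).

Find x<0 with |R(x)|<1.
x=-1.17: |R|=0.2030
R=−1: 1+3/5x = −1+2/5x ⇒ -1/5x=2 ⇒ x=2/(-1/5)=-10.0000
Confirm numerically:
  x=-9.140: |R|=0.96306 <1
  x=-8.569: |R|=0.93536 <1
  x=-4.533: |R|=0.61133 <1
  x=-4.311: |R|=0.58237 <1
  x=-10.455: |R|=1.01756 >1
  x=-10.222: |R|=1.00873 >1
Interval (-10.0000, 0).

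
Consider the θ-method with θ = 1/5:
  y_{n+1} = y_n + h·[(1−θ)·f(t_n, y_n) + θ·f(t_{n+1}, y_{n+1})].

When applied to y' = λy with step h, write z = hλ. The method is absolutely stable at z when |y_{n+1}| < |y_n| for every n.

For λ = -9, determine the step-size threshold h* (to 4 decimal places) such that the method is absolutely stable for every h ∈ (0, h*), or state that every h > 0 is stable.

On y'=λy, z=hλ:
  y_{n+1} = y_n + z·[4/5·y_n + 1/5·y_{n+1}] ⇒ (1 − 1/5z)y_{n+1} = (1 + 4/5z)y_n
  so R(z) = (1 + 4/5z)/(1 − 1/5z).

Boundary: |R(x)|=1, x<0.
x=-1.52: |R|=0.1656
R=−1: 1+4/5x = −1+1/5x ⇒ -3/5x=2 ⇒ x=2/(-3/5)=-3.3333
Confirm numerically:
  x=-2.881: |R|=0.82781 <1
  x=-1.945: |R|=0.40029 <1
  x=-1.699: |R|=0.26810 <1
  x=-3.703: |R|=1.12743 >1
  x=-3.445: |R|=1.03967 >1
So |R|<1 on (-3.3333, 0).

(-3.3333,0); λ=-9 ⇒ h* = (10/3)/9 = 0.3704.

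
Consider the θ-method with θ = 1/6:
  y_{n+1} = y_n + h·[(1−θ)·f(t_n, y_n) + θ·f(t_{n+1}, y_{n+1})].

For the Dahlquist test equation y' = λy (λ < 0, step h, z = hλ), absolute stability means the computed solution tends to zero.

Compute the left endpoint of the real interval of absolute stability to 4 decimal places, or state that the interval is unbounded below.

left endpoint -3.0000.

Set f=λy, z=hλ:
  y_{n+1} = y_n + z·[5/6·y_n + 1/6·y_{n+1}] ⇒ (1 − 1/6z)y_{n+1} = (1 + 5/6z)y_n
  R(z) = (1 + 5/6z)/(1 − 1/6z).

Find x<0 with |R(x)|<1.
x=-0.52: |R|=0.5215
R=−1: 1+5/6x = −1+1/6x ⇒ -2/3x=2 ⇒ x=2/(-2/3)=-3.0000
Confirm numerically:
  x=-2.563: |R|=0.79587 <1
  x=-2.329: |R|=0.67775 <1
  x=-1.573: |R|=0.24627 <1
  x=-3.213: |R|=1.09248 >1
  x=-3.167: |R|=1.07287 >1
  x=-3.022: |R|=1.00975 >1
Interval (-3.0000, 0).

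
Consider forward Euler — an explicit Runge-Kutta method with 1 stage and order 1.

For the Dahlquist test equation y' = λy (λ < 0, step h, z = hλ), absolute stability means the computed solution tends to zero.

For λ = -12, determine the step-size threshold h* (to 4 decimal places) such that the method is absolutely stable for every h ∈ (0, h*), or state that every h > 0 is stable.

Set f=λy, z=hλ:
  order 1, 1-stage ⇒ R(z)=1+z
  (e.g. R(-1.71)=-0.71000, |R|=0.71000)

Need |R(x)|<1, x<0.
x=-1.71: |R|=0.7100
|R(-1.01)|=0.0100 |R(-0.78)|=0.2200 |R(-0.6)|=0.4000
Bisect:
  x_lo=-2.4859 |R|=1.4859  x_hi=-0.1711 |R|=0.8289
  mid=-1.32853 |R|=0.32853 →hi
  mid=-1.90724 |R|=0.90724 →hi
  mid=-2.19659 |R|=1.19659 →lo
  mid=-2.05191 |R|=1.05191 →lo
  mid=-1.97957 |R|=0.97957 →hi
  mid=-2.01574 |R|=1.01574 →lo
  mid=-1.99766 |R|=0.99766 →hi
  mid=-2.00670 |R|=1.00670 →lo
  ...
  [-2.00006,-1.99992] ⇒ x*=-2.0000
Stable set (-2.0000, 0).

(-2.0000,0); λ=-12 ⇒ h* = 0.1667.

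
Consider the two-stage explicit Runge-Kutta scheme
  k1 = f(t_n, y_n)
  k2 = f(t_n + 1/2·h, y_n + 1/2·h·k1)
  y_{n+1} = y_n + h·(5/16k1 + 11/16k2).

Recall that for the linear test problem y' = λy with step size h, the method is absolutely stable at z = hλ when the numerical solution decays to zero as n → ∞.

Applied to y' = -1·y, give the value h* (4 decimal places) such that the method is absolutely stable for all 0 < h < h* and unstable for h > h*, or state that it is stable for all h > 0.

Test eqn y'=λy, z=hλ:
  k1=λy_n ⇒ h·k1=z·y_n;  k2=λ(1+1/2z)y_n ⇒ h·k2=z(1+1/2z)y_n
  y_{n+1}/y_n = 1 + 5/16z + 11/16z(1+1/2z) = 1 + z + 11/32z²
  so R(z) = 1 + z + 11/32z².

Boundary: |R(x)|=1, x<0.
x=-0.45: |R|=0.6196
R=1: x+11/32x²=0 ⇒ x=−32/11=-2.9091; min R=1−1/(4·11/32)=0.2727>−1
Confirm numerically:
  x=-2.079: |R|=0.40677 <1
  x=-2.067: |R|=0.40167 <1
  x=-1.848: |R|=0.32594 <1
  x=-3.482: |R|=1.68574 >1
  x=-3.410: |R|=1.58716 >1
  x=-3.397: |R|=1.56974 >1
Stable set (-2.9091, 0).

(-2.9091,0); λ=-1 ⇒ h* = (32/11)/1 = 2.9091.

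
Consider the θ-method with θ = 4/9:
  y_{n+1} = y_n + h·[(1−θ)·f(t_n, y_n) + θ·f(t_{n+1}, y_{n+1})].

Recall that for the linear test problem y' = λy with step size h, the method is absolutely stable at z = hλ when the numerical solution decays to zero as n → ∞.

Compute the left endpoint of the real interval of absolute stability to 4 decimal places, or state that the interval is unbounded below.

z* = -18.0000.

With y'=λy (z=hλ):
  y_{n+1} = y_n + z·[5/9·y_n + 4/9·y_{n+1}] ⇒ (1 − 4/9z)y_{n+1} = (1 + 5/9z)y_n
  ⇒ R(z) = (1 + 5/9z)/(1 − 4/9z).

Solve |R(x)|<1 on ℝ⁻.
x=-1.38: |R|=0.1446
R=−1: 1+5/9x = −1+4/9x ⇒ -1/9x=2 ⇒ x=2/(-1/9)=-18.0000
Confirm numerically:
  x=-17.914: |R|=0.99893 <1
  x=-12.055: |R|=0.89610 <1
  x=-9.715: |R|=0.82689 <1
  x=-7.854: |R|=0.74896 <1
  x=-18.560: |R|=1.00673 >1
  x=-18.508: |R|=1.00612 >1
  x=-18.420: |R|=1.00508 >1
Stable set (-18.0000, 0).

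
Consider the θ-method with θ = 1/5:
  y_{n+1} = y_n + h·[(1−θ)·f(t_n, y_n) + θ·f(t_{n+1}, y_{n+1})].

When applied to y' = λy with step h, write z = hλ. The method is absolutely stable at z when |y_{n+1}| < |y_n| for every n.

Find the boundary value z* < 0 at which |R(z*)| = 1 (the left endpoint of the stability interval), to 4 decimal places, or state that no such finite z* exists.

With y'=λy (z=hλ):
  y_{n+1} = y_n + z·[4/5·y_n + 1/5·y_{n+1}] ⇒ (1 − 1/5z)y_{n+1} = (1 + 4/5z)y_n
  so R(z) = (1 + 4/5z)/(1 − 1/5z).

Find x<0 with |R(x)|<1.
x=-0.93: |R|=0.2159
R=−1: 1+4/5x = −1+1/5x ⇒ -3/5x=2 ⇒ x=2/(-3/5)=-3.3333
Confirm numerically:
  x=-3.279: |R|=0.98031 <1
  x=-3.264: |R|=0.97483 <1
  x=-1.396: |R|=0.09131 <1
  x=-3.811: |R|=1.16264 >1
  x=-3.535: |R|=1.07088 >1
Stable set (-3.3333, 0).

left endpoint -3.3333.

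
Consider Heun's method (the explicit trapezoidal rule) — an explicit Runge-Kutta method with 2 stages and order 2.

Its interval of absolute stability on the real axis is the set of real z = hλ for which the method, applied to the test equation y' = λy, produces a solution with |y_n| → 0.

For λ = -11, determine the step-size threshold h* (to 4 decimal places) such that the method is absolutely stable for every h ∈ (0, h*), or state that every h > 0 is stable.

(-2.0000,0); λ=-11 ⇒ h* = 0.1818.

Test eqn y'=λy, z=hλ:
  order 2, 2-stage ⇒ R(z)=1+z+z^2/2
  (e.g. R(-0.64)=0.56480, |R|=0.56480)

Need |R(x)|<1, x<0.
x=-0.64: |R|=0.5648
|R(-2.19)|=1.2080 |R(-1.42)|=0.5882 |R(-1.21)|=0.5221
Bisect:
  x_lo=-2.4751 |R|=1.5880  x_hi=-0.1802 |R|=0.8360
  mid=-1.32765 |R|=0.55368 →hi
  mid=-1.90139 |R|=0.90625 →hi
  mid=-2.18825 |R|=1.20597 →lo
  mid=-2.04482 |R|=1.04583 →lo
  mid=-1.97310 |R|=0.97347 →hi
  mid=-2.00896 |R|=1.00900 →lo
  mid=-1.99103 |R|=0.99107 →hi
  mid=-2.00000 |R|=1.00000 →hi
  ...
  [-2.00014,-2.00000] ⇒ x*=-2.0000
Interval (-2.0000, 0).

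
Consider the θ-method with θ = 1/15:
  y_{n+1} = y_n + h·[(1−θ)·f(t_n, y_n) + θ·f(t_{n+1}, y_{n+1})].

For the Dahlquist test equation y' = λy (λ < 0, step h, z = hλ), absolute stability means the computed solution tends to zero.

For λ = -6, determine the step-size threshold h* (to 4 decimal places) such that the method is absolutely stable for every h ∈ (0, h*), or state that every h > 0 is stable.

With y'=λy (z=hλ):
  y_{n+1} = y_n + z·[14/15·y_n + 1/15·y_{n+1}] ⇒ (1 − 1/15z)y_{n+1} = (1 + 14/15z)y_n
  ⇒ R(z) = (1 + 14/15z)/(1 − 1/15z).

Boundary: |R(x)|=1, x<0.
x=-0.97: |R|=0.0889
R=−1: 1+14/15x = −1+1/15x ⇒ -13/15x=2 ⇒ x=2/(-13/15)=-2.3077
Confirm numerically:
  x=-1.644: |R|=0.48161 <1
  x=-1.361: |R|=0.24778 <1
  x=-1.059: |R|=0.01084 <1
  x=-1.020: |R|=0.04494 <1
  x=-2.544: |R|=1.17510 >1
  x=-2.364: |R|=1.04216 >1
  x=-2.333: |R|=1.01898 >1
Interval (-2.3077, 0).

(-2.3077,0); λ=-6 ⇒ h* = (30/13)/6 = 0.3846.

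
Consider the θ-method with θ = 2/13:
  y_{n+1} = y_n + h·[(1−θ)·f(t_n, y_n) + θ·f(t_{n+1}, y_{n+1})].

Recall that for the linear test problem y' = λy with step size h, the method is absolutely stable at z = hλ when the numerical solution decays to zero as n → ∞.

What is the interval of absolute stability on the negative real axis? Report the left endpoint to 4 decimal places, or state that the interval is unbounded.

z∈(-2.8889,0).

With y'=λy (z=hλ):
  y_{n+1} = y_n + z·[11/13·y_n + 2/13·y_{n+1}] ⇒ (1 − 2/13z)y_{n+1} = (1 + 11/13z)y_n
  ⇒ R(z) = (1 + 11/13z)/(1 − 2/13z).

Solve |R(x)|<1 on ℝ⁻.
x=-1.46: |R|=0.1922
R=−1: 1+11/13x = −1+2/13x ⇒ -9/13x=2 ⇒ x=2/(-9/13)=-2.8889
Confirm numerically:
  x=-2.299: |R|=0.69832 <1
  x=-1.943: |R|=0.49585 <1
  x=-1.240: |R|=0.04134 <1
  x=-3.434: |R|=1.24693 >1
  x=-3.162: |R|=1.12720 >1
Stable set (-2.8889, 0).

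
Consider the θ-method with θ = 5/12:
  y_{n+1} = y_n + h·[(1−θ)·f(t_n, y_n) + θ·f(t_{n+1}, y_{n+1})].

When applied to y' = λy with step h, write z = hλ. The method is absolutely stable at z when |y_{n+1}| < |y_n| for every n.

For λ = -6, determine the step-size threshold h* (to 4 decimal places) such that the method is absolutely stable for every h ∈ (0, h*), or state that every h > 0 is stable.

On y'=λy, z=hλ:
  y_{n+1} = y_n + z·[7/12·y_n + 5/12·y_{n+1}] ⇒ (1 − 5/12z)y_{n+1} = (1 + 7/12z)y_n
  Hence R(z) = (1 + 7/12z)/(1 − 5/12z).

Solve |R(x)|<1 on ℝ⁻.
x=-0.39: |R|=0.6645
R=−1: 1+7/12x = −1+5/12x ⇒ -1/6x=2 ⇒ x=2/(-1/6)=-12.0000
Confirm numerically:
  x=-6.861: |R|=0.77804 <1
  x=-6.601: |R|=0.76007 <1
  x=-4.922: |R|=0.61333 <1
  x=-12.508: |R|=1.01363 >1
  x=-12.269: |R|=1.00734 >1
  x=-12.171: |R|=1.00469 >1
So |R|<1 on (-12.0000, 0).

(-12.0000,0); λ=-6 ⇒ h* = (12)/6 = 2.0000.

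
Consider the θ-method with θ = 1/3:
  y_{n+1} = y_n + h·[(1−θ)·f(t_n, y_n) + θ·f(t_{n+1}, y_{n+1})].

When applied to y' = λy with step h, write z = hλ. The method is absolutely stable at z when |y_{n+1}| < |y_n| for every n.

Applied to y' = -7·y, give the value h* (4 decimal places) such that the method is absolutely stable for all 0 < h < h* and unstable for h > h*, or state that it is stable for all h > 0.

Set f=λy, z=hλ:
  y_{n+1} = y_n + z·[2/3·y_n + 1/3·y_{n+1}] ⇒ (1 − 1/3z)y_{n+1} = (1 + 2/3z)y_n
  so R(z) = (1 + 2/3z)/(1 − 1/3z).

Find x<0 with |R(x)|<1.
x=-1.03: |R|=0.2333
R=−1: 1+2/3x = −1+1/3x ⇒ -1/3x=2 ⇒ x=2/(-1/3)=-6.0000
Confirm numerically:
  x=-5.144: |R|=0.89489 <1
  x=-5.033: |R|=0.87962 <1
  x=-2.741: |R|=0.43233 <1
  x=-6.212: |R|=1.02301 >1
  x=-6.208: |R|=1.02259 >1
  x=-6.203: |R|=1.02206 >1
So |R|<1 on (-6.0000, 0).

(-6.0000,0); λ=-7 ⇒ h* = (6)/7 = 0.8571.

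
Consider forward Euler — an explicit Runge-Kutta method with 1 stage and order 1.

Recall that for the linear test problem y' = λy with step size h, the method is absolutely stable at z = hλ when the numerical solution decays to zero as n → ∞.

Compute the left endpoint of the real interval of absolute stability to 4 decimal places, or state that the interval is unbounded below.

With y'=λy (z=hλ):
  order 1, 1-stage ⇒ R(z)=1+z
  (e.g. R(-1.23)=-0.23000, |R|=0.23000)

Find x<0 with |R(x)|<1.
x=-1.23: |R|=0.2300
|R(-0.65)|=0.3500 |R(-0.6)|=0.4000 |R(-0.53)|=0.4700
Bisect:
  x_lo=-2.7850 |R|=1.7850  x_hi=-0.3343 |R|=0.6657
  mid=-1.55963 |R|=0.55963 →hi
  mid=-2.17231 |R|=1.17231 →lo
  mid=-1.86597 |R|=0.86597 →hi
  mid=-2.01914 |R|=1.01914 →lo
  mid=-1.94256 |R|=0.94256 →hi
  mid=-1.98085 |R|=0.98085 →hi
  mid=-2.00000 |R|=1.00000 →hi
  mid=-2.00957 |R|=1.00957 →lo
  ...
  [-2.00015,-2.00000] ⇒ x*=-2.0000
Stable set (-2.0000, 0).

z* = -2.0000.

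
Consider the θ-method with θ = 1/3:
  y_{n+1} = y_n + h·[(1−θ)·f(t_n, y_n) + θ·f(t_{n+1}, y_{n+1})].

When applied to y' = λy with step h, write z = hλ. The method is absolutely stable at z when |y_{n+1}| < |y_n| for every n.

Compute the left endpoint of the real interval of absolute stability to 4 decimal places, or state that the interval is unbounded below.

left endpoint -6.0000.

Test eqn y'=λy, z=hλ:
  y_{n+1} = y_n + z·[2/3·y_n + 1/3·y_{n+1}] ⇒ (1 − 1/3z)y_{n+1} = (1 + 2/3z)y_n
  ⇒ R(z) = (1 + 2/3z)/(1 − 1/3z).

Boundary: |R(x)|=1, x<0.
x=-0.3: |R|=0.7273
R=−1: 1+2/3x = −1+1/3x ⇒ -1/3x=2 ⇒ x=2/(-1/3)=-6.0000
Confirm numerically:
  x=-5.744: |R|=0.97072 <1
  x=-4.277: |R|=0.76323 <1
  x=-3.285: |R|=0.56802 <1
  x=-6.529: |R|=1.05551 >1
  x=-6.334: |R|=1.03578 >1
Interval (-6.0000, 0).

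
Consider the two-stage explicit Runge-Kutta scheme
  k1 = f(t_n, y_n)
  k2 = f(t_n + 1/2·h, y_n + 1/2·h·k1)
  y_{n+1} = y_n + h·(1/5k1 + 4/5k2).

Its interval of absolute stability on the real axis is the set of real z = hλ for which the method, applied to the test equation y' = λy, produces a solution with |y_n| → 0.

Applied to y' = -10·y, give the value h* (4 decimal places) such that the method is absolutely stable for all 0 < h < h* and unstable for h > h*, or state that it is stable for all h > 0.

(-2.5000,0); λ=-10 ⇒ h* = (5/2)/10 = 0.2500.

On y'=λy, z=hλ:
  k1=λy_n ⇒ h·k1=z·y_n;  k2=λ(1+1/2z)y_n ⇒ h·k2=z(1+1/2z)y_n
  y_{n+1}/y_n = 1 + 1/5z + 4/5z(1+1/2z) = 1 + z + 2/5z²
  ⇒ R(z) = 1 + z + 2/5z².

Solve |R(x)|<1 on ℝ⁻.
x=-1.02: |R|=0.3962
R=1: x+2/5x²=0 ⇒ x=−5/2=-2.5000; min R=1−1/(4·2/5)=0.3750>−1
Confirm numerically:
  x=-1.905: |R|=0.54661 <1
  x=-1.748: |R|=0.47420 <1
  x=-1.742: |R|=0.47183 <1
  x=-2.829: |R|=1.37230 >1
  x=-2.798: |R|=1.33352 >1
Stable set (-2.5000, 0).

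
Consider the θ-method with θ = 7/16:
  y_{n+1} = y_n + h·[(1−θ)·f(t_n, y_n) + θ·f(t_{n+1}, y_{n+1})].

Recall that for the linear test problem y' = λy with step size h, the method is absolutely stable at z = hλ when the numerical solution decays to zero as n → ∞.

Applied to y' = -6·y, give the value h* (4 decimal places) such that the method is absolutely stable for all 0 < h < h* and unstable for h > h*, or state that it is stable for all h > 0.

(-16.0000,0); λ=-6 ⇒ h* = (16)/6 = 2.6667.

Test eqn y'=λy, z=hλ:
  y_{n+1} = y_n + z·[9/16·y_n + 7/16·y_{n+1}] ⇒ (1 − 7/16z)y_{n+1} = (1 + 9/16z)y_n
  R(z) = (1 + 9/16z)/(1 − 7/16z).

Find x<0 with |R(x)|<1.
x=-1.45: |R|=0.1128
R=−1: 1+9/16x = −1+7/16x ⇒ -1/8x=2 ⇒ x=2/(-1/8)=-16.0000
Confirm numerically:
  x=-10.129: |R|=0.86488 <1
  x=-10.079: |R|=0.86318 <1
  x=-8.655: |R|=0.80819 <1
  x=-16.404: |R|=1.00618 >1
  x=-16.222: |R|=1.00343 >1
So |R|<1 on (-16.0000, 0).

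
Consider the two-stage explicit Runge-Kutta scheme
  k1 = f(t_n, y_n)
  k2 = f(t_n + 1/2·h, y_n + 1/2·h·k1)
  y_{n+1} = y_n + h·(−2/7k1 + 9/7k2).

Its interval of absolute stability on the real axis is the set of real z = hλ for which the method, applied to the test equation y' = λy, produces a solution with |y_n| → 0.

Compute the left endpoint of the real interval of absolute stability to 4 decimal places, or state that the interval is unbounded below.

z* = -1.5556.

With y'=λy (z=hλ):
  k1=λy_n ⇒ h·k1=z·y_n;  k2=λ(1+1/2z)y_n ⇒ h·k2=z(1+1/2z)y_n
  y_{n+1}/y_n = 1 − 2/7z + 9/7z(1+1/2z) = 1 + z + 9/14z²
  R(z) = 1 + z + 9/14z².

Boundary: |R(x)|=1, x<0.
x=-1.07: |R|=0.6660
R=1: x+9/14x²=0 ⇒ x=−14/9=-1.5556; min R=1−1/(4·9/14)=0.6111>−1
Confirm numerically:
  x=-1.169: |R|=0.70950 <1
  x=-1.140: |R|=0.69546 <1
  x=-0.942: |R|=0.62845 <1
  x=-0.715: |R|=0.61364 <1
  x=-2.144: |R|=1.81104 >1
  x=-1.997: |R|=1.56672 >1
  x=-1.941: |R|=1.48095 >1
Interval (-1.5556, 0).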